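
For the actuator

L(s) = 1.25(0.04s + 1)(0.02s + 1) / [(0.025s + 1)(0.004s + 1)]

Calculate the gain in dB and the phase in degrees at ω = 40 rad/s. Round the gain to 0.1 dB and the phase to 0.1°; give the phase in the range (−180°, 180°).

6.5 dB, 42.6°

At ω = 40 rad/s:
zero (1 + j40·0.04) = 1 + j1.6 → |·| ≈ 1.8868, ∠ ≈ 57.99°
zero (1 + j40·0.02) = 1 + j0.8 → |·| ≈ 1.2806, ∠ ≈ 38.66°
pole (1 + j40·0.025) = 1 + j1 → |·| ≈ 1.4142, ∠ ≈ 45.00°
pole (1 + j40·0.004) = 1 + j0.16 → |·| ≈ 1.0127, ∠ ≈ 9.09°
|L| = 1.25 · 1.8868 · 1.2806 / (1.4142 · 1.0127) ≈ 2.1089
Gain = 20 log₁₀(2.1089) ≈ 6.48 dB
∠L = (57.99° + 38.66°) − (45.00° + 9.09°) = 42.56°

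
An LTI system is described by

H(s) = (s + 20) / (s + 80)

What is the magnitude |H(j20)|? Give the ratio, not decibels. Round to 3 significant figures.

0.343

Substitute s = j20:
Numerator: (j20) + 20 = 20 + j20
Denominator: (j20) + 80 = 80 + j20
|N| = √(20² + 20²) ≈ 28.284, ∠N ≈ 45.00°
|D| = √(80² + 20²) ≈ 82.462, ∠D ≈ 14.04°
|H| = 28.284 / 82.462 ≈ 0.34299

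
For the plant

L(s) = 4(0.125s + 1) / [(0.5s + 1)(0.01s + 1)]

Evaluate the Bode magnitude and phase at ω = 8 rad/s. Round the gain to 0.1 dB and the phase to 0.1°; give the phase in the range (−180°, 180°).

At ω = 8 rad/s:
zero (1 + j8·0.125) = 1 + j1 → |·| ≈ 1.4142, ∠ ≈ 45.00°
pole (1 + j8·0.5) = 1 + j4 → |·| ≈ 4.1231, ∠ ≈ 75.96°
pole (1 + j8·0.01) = 1 + j0.08 → |·| ≈ 1.0032, ∠ ≈ 4.57°
|L| = 4 · 1.4142 / (4.1231 · 1.0032) ≈ 1.3676
Gain = 20 log₁₀(1.3676) ≈ 2.72 dB
∠L = (45.00°) − (75.96° + 4.57°) = -35.53°

2.7 dB, -35.5°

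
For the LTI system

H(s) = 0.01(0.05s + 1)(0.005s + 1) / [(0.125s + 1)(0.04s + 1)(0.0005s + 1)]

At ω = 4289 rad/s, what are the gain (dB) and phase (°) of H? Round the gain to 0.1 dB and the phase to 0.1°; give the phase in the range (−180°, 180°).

-73.5 dB, -67.5°

At ω = 4289 rad/s:
zero (1 + j4289·0.05) = 1 + j214.45 → |·| ≈ 214.45, ∠ ≈ 89.73°
zero (1 + j4289·0.005) = 1 + j21.445 → |·| ≈ 21.468, ∠ ≈ 87.33°
pole (1 + j4289·0.125) = 1 + j536.125 → |·| ≈ 536.13, ∠ ≈ 89.89°
pole (1 + j4289·0.04) = 1 + j171.56 → |·| ≈ 171.56, ∠ ≈ 89.67°
pole (1 + j4289·0.0005) = 1 + j2.1445 → |·| ≈ 2.3662, ∠ ≈ 65.00°
|H| = 0.01 · 214.45 · 21.468 / (536.13 · 171.56 · 2.3662) ≈ 0.00021153
Gain = 20 log₁₀(0.00021153) ≈ -73.49 dB
∠H = (89.73° + 87.33°) − (89.89° + 89.67° + 65.00°) = -67.50°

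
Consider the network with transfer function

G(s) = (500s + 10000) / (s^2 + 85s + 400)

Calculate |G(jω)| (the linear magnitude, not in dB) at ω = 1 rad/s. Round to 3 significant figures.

Substitute s = j1:
Numerator: 500(j1) + 10000 = 10000 + j500
Denominator: (j1)^2 + 85(j1) + 400 = 399 + j85
|N| = √(10000² + 500²) ≈ 10012, ∠N ≈ 2.86°
|D| = √(399² + 85²) ≈ 407.95, ∠D ≈ 12.03°
|G| = 10012 / 407.95 ≈ 24.542

24.5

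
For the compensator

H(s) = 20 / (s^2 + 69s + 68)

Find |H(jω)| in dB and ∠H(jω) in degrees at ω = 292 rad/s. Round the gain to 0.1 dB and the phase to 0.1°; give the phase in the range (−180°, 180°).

-72.8 dB, -166.7°

Substitute s = j292:
Numerator: 20 = 20 + j0
Denominator: (j292)^2 + 69(j292) + 68 = -85196 + j20148
|N| = √(20² + 0²) ≈ 20, ∠N ≈ 0.00°
|D| = √(85196² + 20148²) ≈ 87546, ∠D ≈ 166.69°
|H| = 20 / 87546 ≈ 0.00022845
Gain = 20 log₁₀(0.00022845) ≈ -72.82 dB
∠H = 0.00° − 166.69° = -166.69°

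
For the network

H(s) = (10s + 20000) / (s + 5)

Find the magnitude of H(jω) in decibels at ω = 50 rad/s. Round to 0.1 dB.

Substitute s = j50:
Numerator: 10(j50) + 20000 = 20000 + j500
Denominator: (j50) + 5 = 5 + j50
|N| = √(20000² + 500²) ≈ 20006, ∠N ≈ 1.43°
|D| = √(5² + 50²) ≈ 50.249, ∠D ≈ 84.29°
|H| = 20006 / 50.249 ≈ 398.14
Gain = 20 log₁₀(398.14) ≈ 52.00 dB

52.0 dB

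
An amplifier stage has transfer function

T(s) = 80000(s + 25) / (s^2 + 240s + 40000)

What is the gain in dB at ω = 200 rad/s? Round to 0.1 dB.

50.5 dB

At s = jω = j200:
zero (s+25): 25 + j200 → |·| = √(25²+200²) = √40625 ≈ 201.56, ∠ = arctan(200/25) ≈ 82.87°
quadratic: (j200)² + 240·j200 + 40000 = 0 + j48000 → |·| ≈ 48000, ∠ ≈ 90.00°
|T| = 80000 · 201.56 / 48000 ≈ 335.93
Gain = 20 log₁₀(335.93) ≈ 50.52 dB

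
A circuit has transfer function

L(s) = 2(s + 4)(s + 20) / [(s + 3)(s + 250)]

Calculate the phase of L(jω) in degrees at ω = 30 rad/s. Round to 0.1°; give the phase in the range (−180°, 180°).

At s = jω = j30:
zero (s+4): 4 + j30 → |·| = √(4²+30²) = √916 ≈ 30.265, ∠ = arctan(30/4) ≈ 82.41°
zero (s+20): 20 + j30 → |·| = √(20²+30²) = √1300 ≈ 36.056, ∠ = arctan(30/20) ≈ 56.31°
pole (s+3): 3 + j30 → |·| = √(3²+30²) = √909 ≈ 30.15, ∠ = arctan(30/3) ≈ 84.29°
pole (s+250): 250 + j30 → |·| = √(250²+30²) = √63400 ≈ 251.79, ∠ = arctan(30/250) ≈ 6.84°
∠L = 138.72° − 91.13° = 47.59°

47.6°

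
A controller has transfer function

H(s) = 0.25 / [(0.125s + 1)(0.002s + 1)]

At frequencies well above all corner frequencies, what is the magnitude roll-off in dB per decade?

Each pole contributes −20 dB/decade at high frequency; each zero contributes +20 dB/decade.
Net: 0 zero(s) − 2 pole(s) → -40 dB/decade.

-40 dB/decade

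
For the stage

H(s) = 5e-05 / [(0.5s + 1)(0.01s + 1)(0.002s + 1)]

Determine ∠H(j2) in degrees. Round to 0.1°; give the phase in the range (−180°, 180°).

-46.4°

At ω = 2 rad/s:
pole (1 + j2·0.5) = 1 + j1 → |·| ≈ 1.4142, ∠ ≈ 45.00°
pole (1 + j2·0.01) = 1 + j0.02 → |·| ≈ 1.0002, ∠ ≈ 1.15°
pole (1 + j2·0.002) = 1 + j0.004 → |·| ≈ 1, ∠ ≈ 0.23°
∠H = (0°) − (45.00° + 1.15° + 0.23°) = -46.38°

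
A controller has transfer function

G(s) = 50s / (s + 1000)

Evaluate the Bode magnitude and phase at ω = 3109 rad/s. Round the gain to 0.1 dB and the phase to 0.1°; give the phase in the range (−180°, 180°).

At s = jω = j3109:
zero at origin: s = j3109 → |·| = 3109, ∠ = 90.00°
pole (s+1000): 1000 + j3109 → |·| = √(1000²+3109²) = √10665881 ≈ 3265.9, ∠ = arctan(3109/1000) ≈ 72.17°
|G| = 50 · 3109 / 3265.9 ≈ 47.598
Gain = 20 log₁₀(47.598) ≈ 33.55 dB
∠G = 90.00° − 72.17° = 17.83°

33.6 dB, 17.8°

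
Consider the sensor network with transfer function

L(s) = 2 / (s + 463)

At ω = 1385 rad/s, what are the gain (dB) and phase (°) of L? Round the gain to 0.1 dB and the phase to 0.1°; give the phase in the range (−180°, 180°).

-57.3 dB, -71.5°

At s = jω = j1385:
pole (s+463): 463 + j1385 → |·| = √(463²+1385²) = √2132594 ≈ 1460.3, ∠ = arctan(1385/463) ≈ 71.52°
|L| = 2 / 1460.3 ≈ 0.0013696
Gain = 20 log₁₀(0.0013696) ≈ -57.27 dB
∠L = 0.00° − 71.52° = -71.52°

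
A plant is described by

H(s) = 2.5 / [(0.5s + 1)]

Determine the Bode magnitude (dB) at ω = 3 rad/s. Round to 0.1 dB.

2.8 dB

At ω = 3 rad/s:
pole (1 + j3·0.5) = 1 + j1.5 → |·| ≈ 1.8028, ∠ ≈ 56.31°
|H| = 2.5 · 1 / (1.8028) ≈ 1.3867
Gain = 20 log₁₀(1.3867) ≈ 2.84 dB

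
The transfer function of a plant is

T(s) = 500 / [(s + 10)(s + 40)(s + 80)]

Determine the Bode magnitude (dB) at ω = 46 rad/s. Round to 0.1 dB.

At s = jω = j46:
pole (s+10): 10 + j46 → |·| = √(10²+46²) = √2216 ≈ 47.074, ∠ = arctan(46/10) ≈ 77.74°
pole (s+40): 40 + j46 → |·| = √(40²+46²) = √3716 ≈ 60.959, ∠ = arctan(46/40) ≈ 48.99°
pole (s+80): 80 + j46 → |·| = √(80²+46²) = √8516 ≈ 92.282, ∠ = arctan(46/80) ≈ 29.90°
|T| = 500 / 2.6481e+05 ≈ 0.0018881
Gain = 20 log₁₀(0.0018881) ≈ -54.48 dB

-54.5 dB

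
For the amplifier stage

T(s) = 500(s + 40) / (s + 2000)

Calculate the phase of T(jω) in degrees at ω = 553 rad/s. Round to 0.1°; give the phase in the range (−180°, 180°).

At s = jω = j553:
zero (s+40): 40 + j553 → |·| = √(40²+553²) = √307409 ≈ 554.44, ∠ = arctan(553/40) ≈ 85.86°
pole (s+2000): 2000 + j553 → |·| = √(2000²+553²) = √4305809 ≈ 2075, ∠ = arctan(553/2000) ≈ 15.46°
∠T = 85.86° − 15.46° = 70.40°

70.4°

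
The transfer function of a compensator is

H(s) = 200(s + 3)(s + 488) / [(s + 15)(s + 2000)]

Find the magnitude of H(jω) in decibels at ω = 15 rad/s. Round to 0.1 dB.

At s = jω = j15:
zero (s+3): 3 + j15 → |·| = √(3²+15²) = √234 ≈ 15.297, ∠ = arctan(15/3) ≈ 78.69°
zero (s+488): 488 + j15 → |·| = √(488²+15²) = √238369 ≈ 488.23, ∠ = arctan(15/488) ≈ 1.76°
pole (s+15): 15 + j15 → |·| = √(15²+15²) = √450 ≈ 21.213, ∠ = arctan(15/15) ≈ 45.00°
pole (s+2000): 2000 + j15 → |·| = √(2000²+15²) = √4000225 ≈ 2000.1, ∠ = arctan(15/2000) ≈ 0.43°
|H| = 200 · 7468.5 / 42428 ≈ 35.206
Gain = 20 log₁₀(35.206) ≈ 30.93 dB

30.9 dB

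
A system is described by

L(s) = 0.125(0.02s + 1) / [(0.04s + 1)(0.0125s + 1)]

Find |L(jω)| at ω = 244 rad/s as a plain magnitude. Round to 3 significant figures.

At ω = 244 rad/s:
zero (1 + j244·0.02) = 1 + j4.88 → |·| ≈ 4.9814, ∠ ≈ 78.42°
pole (1 + j244·0.04) = 1 + j9.76 → |·| ≈ 9.8111, ∠ ≈ 84.15°
pole (1 + j244·0.0125) = 1 + j3.05 → |·| ≈ 3.2098, ∠ ≈ 71.85°
|L| = 0.125 · 4.9814 / (9.8111 · 3.2098) ≈ 0.019773

0.0198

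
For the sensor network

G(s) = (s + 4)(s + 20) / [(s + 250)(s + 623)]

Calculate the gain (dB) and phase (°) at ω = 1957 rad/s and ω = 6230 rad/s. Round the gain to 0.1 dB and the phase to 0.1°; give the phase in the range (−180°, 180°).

At s = jω = j1957:
zero (s+4): 4 + j1957 → |·| = √(4²+1957²) = √3829865 ≈ 1957, ∠ = arctan(1957/4) ≈ 89.88°
zero (s+20): 20 + j1957 → |·| = √(20²+1957²) = √3830249 ≈ 1957.1, ∠ = arctan(1957/20) ≈ 89.41°
pole (s+250): 250 + j1957 → |·| = √(250²+1957²) = √3892349 ≈ 1972.9, ∠ = arctan(1957/250) ≈ 82.72°
pole (s+623): 623 + j1957 → |·| = √(623²+1957²) = √4217978 ≈ 2053.8, ∠ = arctan(1957/623) ≈ 72.34°
|G| = 1 · 3.83e+06 / 4.0519e+06 ≈ 0.94524
Gain = 20 log₁₀(0.94524) ≈ -0.49 dB
∠G = 179.29° − 155.06° = 24.23°

At s = jω = j6230:
zero (s+4): 4 + j6230 → |·| = √(4²+6230²) = √38812916 ≈ 6230, ∠ = arctan(6230/4) ≈ 89.96°
zero (s+20): 20 + j6230 → |·| = √(20²+6230²) = √38813300 ≈ 6230, ∠ = arctan(6230/20) ≈ 89.82°
pole (s+250): 250 + j6230 → |·| = √(250²+6230²) = √38875400 ≈ 6235, ∠ = arctan(6230/250) ≈ 87.70°
pole (s+623): 623 + j6230 → |·| = √(623²+6230²) = √39201029 ≈ 6261.1, ∠ = arctan(6230/623) ≈ 84.29°
|G| = 1 · 3.8813e+07 / 3.9038e+07 ≈ 0.99424
Gain = 20 log₁₀(0.99424) ≈ -0.05 dB
∠G = 179.78° − 171.99° = 7.79°

ω = 1957: -0.5 dB, 24.2°; ω = 6230: -0.1 dB, 7.8°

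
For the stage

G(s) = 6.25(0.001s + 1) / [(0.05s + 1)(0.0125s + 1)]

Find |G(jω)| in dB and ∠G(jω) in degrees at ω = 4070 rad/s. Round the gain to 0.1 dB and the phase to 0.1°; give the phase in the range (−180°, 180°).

-51.9 dB, -102.4°

At ω = 4070 rad/s:
zero (1 + j4070·0.001) = 1 + j4.07 → |·| ≈ 4.191, ∠ ≈ 76.20°
pole (1 + j4070·0.05) = 1 + j203.5 → |·| ≈ 203.5, ∠ ≈ 89.72°
pole (1 + j4070·0.0125) = 1 + j50.875 → |·| ≈ 50.885, ∠ ≈ 88.87°
|G| = 6.25 · 4.191 / (203.5 · 50.885) ≈ 0.0025296
Gain = 20 log₁₀(0.0025296) ≈ -51.94 dB
∠G = (76.20°) − (89.72° + 88.87°) = -102.39°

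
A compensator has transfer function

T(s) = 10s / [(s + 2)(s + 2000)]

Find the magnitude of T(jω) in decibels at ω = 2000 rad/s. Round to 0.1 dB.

At s = jω = j2000:
zero at origin: s = j2000 → |·| = 2000, ∠ = 90.00°
pole (s+2): 2 + j2000 → |·| = √(2²+2000²) = √4000004 ≈ 2000, ∠ = arctan(2000/2) ≈ 89.94°
pole (s+2000): 2000 + j2000 → |·| = √(2000²+2000²) = √8000000 ≈ 2828.4, ∠ = arctan(2000/2000) ≈ 45.00°
|T| = 10 · 2000 / 5.6568e+06 ≈ 0.0035356
Gain = 20 log₁₀(0.0035356) ≈ -49.03 dB

-49.0 dB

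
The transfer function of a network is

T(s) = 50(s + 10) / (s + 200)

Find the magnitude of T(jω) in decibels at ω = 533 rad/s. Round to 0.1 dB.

At s = jω = j533:
zero (s+10): 10 + j533 → |·| = √(10²+533²) = √284189 ≈ 533.09, ∠ = arctan(533/10) ≈ 88.93°
pole (s+200): 200 + j533 → |·| = √(200²+533²) = √324089 ≈ 569.29, ∠ = arctan(533/200) ≈ 69.43°
|T| = 50 · 533.09 / 569.29 ≈ 46.821
Gain = 20 log₁₀(46.821) ≈ 33.41 dB

33.4 dB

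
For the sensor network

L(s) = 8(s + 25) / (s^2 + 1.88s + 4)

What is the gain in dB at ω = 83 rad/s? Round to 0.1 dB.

At s = jω = j83:
zero (s+25): 25 + j83 → |·| = √(25²+83²) = √7514 ≈ 86.683, ∠ = arctan(83/25) ≈ 73.24°
quadratic: (j83)² + 1.88·j83 + 4 = -6885 + j156.04 → |·| ≈ 6886.8, ∠ ≈ 178.70°
|L| = 8 · 86.683 / 6886.8 ≈ 0.10069
Gain = 20 log₁₀(0.10069) ≈ -19.94 dB

-19.9 dB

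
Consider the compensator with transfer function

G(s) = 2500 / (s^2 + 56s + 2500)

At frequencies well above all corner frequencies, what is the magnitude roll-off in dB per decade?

-40 dB/decade

Each pole contributes −20 dB/decade at high frequency; each zero contributes +20 dB/decade.
Net: 0 zero(s) − 2 pole(s) → -40 dB/decade.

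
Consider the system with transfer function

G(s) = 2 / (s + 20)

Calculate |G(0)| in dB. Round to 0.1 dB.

G(0) = 2 / (20) = 0.1
20 log₁₀(0.1) ≈ -20.00 dB

-20.0 dB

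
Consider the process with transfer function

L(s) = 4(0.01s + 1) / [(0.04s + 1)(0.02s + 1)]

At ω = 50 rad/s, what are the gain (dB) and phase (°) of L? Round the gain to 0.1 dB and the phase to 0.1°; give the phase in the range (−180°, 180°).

At ω = 50 rad/s:
zero (1 + j50·0.01) = 1 + j0.5 → |·| ≈ 1.118, ∠ ≈ 26.57°
pole (1 + j50·0.04) = 1 + j2 → |·| ≈ 2.2361, ∠ ≈ 63.43°
pole (1 + j50·0.02) = 1 + j1 → |·| ≈ 1.4142, ∠ ≈ 45.00°
|L| = 4 · 1.118 / (2.2361 · 1.4142) ≈ 1.4142
Gain = 20 log₁₀(1.4142) ≈ 3.01 dB
∠L = (26.57°) − (63.43° + 45.00°) = -81.86°

3.0 dB, -81.9°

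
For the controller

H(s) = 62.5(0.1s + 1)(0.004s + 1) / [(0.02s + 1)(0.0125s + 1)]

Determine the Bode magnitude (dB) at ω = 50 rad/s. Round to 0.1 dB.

45.8 dB

At ω = 50 rad/s:
zero (1 + j50·0.1) = 1 + j5 → |·| ≈ 5.099, ∠ ≈ 78.69°
zero (1 + j50·0.004) = 1 + j0.2 → |·| ≈ 1.0198, ∠ ≈ 11.31°
pole (1 + j50·0.02) = 1 + j1 → |·| ≈ 1.4142, ∠ ≈ 45.00°
pole (1 + j50·0.0125) = 1 + j0.625 → |·| ≈ 1.1792, ∠ ≈ 32.01°
|H| = 62.5 · 5.099 · 1.0198 / (1.4142 · 1.1792) ≈ 194.89
Gain = 20 log₁₀(194.89) ≈ 45.80 dB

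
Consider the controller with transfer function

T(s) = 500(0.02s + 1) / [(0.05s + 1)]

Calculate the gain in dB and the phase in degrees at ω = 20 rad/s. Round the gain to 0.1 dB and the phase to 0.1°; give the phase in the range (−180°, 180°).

At ω = 20 rad/s:
zero (1 + j20·0.02) = 1 + j0.4 → |·| ≈ 1.077, ∠ ≈ 21.80°
pole (1 + j20·0.05) = 1 + j1 → |·| ≈ 1.4142, ∠ ≈ 45.00°
|T| = 500 · 1.077 / (1.4142) ≈ 380.78
Gain = 20 log₁₀(380.78) ≈ 51.61 dB
∠T = (21.80°) − (45.00°) = -23.20°

51.6 dB, -23.2°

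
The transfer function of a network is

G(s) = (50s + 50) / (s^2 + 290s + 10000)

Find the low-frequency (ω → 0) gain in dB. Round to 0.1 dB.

G(0) = 50 / 10000 = 0.005
20 log₁₀(0.005) ≈ -46.02 dB

-46.0 dB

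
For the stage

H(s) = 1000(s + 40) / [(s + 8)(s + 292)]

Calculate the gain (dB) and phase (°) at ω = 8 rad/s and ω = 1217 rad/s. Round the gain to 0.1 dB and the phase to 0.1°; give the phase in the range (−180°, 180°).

ω = 8: 21.8 dB, -35.3°; ω = 1217: -1.9 dB, -78.0°

At s = jω = j8:
zero (s+40): 40 + j8 → |·| = √(40²+8²) = √1664 ≈ 40.792, ∠ = arctan(8/40) ≈ 11.31°
pole (s+8): 8 + j8 → |·| = √(8²+8²) = √128 ≈ 11.314, ∠ = arctan(8/8) ≈ 45.00°
pole (s+292): 292 + j8 → |·| = √(292²+8²) = √85328 ≈ 292.11, ∠ = arctan(8/292) ≈ 1.57°
|H| = 1000 · 40.792 / 3304.9 ≈ 12.343
Gain = 20 log₁₀(12.343) ≈ 21.83 dB
∠H = 11.31° − 46.57° = -35.26°

At s = jω = j1217:
zero (s+40): 40 + j1217 → |·| = √(40²+1217²) = √1482689 ≈ 1217.7, ∠ = arctan(1217/40) ≈ 88.12°
pole (s+8): 8 + j1217 → |·| = √(8²+1217²) = √1481153 ≈ 1217, ∠ = arctan(1217/8) ≈ 89.62°
pole (s+292): 292 + j1217 → |·| = √(292²+1217²) = √1566353 ≈ 1251.5, ∠ = arctan(1217/292) ≈ 76.51°
|H| = 1000 · 1217.7 / 1.5231e+06 ≈ 0.79949
Gain = 20 log₁₀(0.79949) ≈ -1.94 dB
∠H = 88.12° − 166.13° = -78.01°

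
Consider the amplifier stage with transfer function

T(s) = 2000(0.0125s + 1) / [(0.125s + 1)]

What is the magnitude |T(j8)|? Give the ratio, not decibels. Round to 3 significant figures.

1.42e+03

At ω = 8 rad/s:
zero (1 + j8·0.0125) = 1 + j0.1 → |·| ≈ 1.005, ∠ ≈ 5.71°
pole (1 + j8·0.125) = 1 + j1 → |·| ≈ 1.4142, ∠ ≈ 45.00°
|T| = 2000 · 1.005 / (1.4142) ≈ 1421.3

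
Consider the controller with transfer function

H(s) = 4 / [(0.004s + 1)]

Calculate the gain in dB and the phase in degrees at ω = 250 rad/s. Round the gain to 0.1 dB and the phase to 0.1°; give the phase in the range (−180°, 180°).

At ω = 250 rad/s:
pole (1 + j250·0.004) = 1 + j1 → |·| ≈ 1.4142, ∠ ≈ 45.00°
|H| = 4 · 1 / (1.4142) ≈ 2.8285
Gain = 20 log₁₀(2.8285) ≈ 9.03 dB
∠H = (0°) − (45.00°) = -45.00°

9.0 dB, -45.0°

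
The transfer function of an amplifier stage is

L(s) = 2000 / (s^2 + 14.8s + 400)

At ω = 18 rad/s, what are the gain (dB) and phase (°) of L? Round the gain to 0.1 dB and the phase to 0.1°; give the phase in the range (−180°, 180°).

17.2 dB, -74.1°

At s = jω = j18:
quadratic: (j18)² + 14.8·j18 + 400 = 76 + j266.4 → |·| ≈ 277.03, ∠ ≈ 74.08°
|L| = 2000 / 277.03 ≈ 7.2194
Gain = 20 log₁₀(7.2194) ≈ 17.17 dB
∠L = 0.00° − 74.08° = -74.08°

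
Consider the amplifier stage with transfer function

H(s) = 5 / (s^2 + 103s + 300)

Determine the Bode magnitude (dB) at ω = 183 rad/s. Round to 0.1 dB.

-77.7 dB

Substitute s = j183:
Numerator: 5 = 5 + j0
Denominator: (j183)^2 + 103(j183) + 300 = -33189 + j18849
|N| = √(5² + 0²) ≈ 5, ∠N ≈ 0.00°
|D| = √(33189² + 18849²) ≈ 38168, ∠D ≈ 150.41°
|H| = 5 / 38168 ≈ 0.000131
Gain = 20 log₁₀(0.000131) ≈ -77.65 dB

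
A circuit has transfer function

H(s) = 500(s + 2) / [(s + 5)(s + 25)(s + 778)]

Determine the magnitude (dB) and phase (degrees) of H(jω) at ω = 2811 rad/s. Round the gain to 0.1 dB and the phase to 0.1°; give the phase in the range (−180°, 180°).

At s = jω = j2811:
zero (s+2): 2 + j2811 → |·| = √(2²+2811²) = √7901725 ≈ 2811, ∠ = arctan(2811/2) ≈ 89.96°
pole (s+5): 5 + j2811 → |·| = √(5²+2811²) = √7901746 ≈ 2811, ∠ = arctan(2811/5) ≈ 89.90°
pole (s+25): 25 + j2811 → |·| = √(25²+2811²) = √7902346 ≈ 2811.1, ∠ = arctan(2811/25) ≈ 89.49°
pole (s+778): 778 + j2811 → |·| = √(778²+2811²) = √8507005 ≈ 2916.7, ∠ = arctan(2811/778) ≈ 74.53°
|H| = 500 · 2811 / 2.3048e+10 ≈ 6.0981e-05
Gain = 20 log₁₀(6.0981e-05) ≈ -84.30 dB
∠H = 89.96° − 253.92° = -163.96°

-84.3 dB, -164.0°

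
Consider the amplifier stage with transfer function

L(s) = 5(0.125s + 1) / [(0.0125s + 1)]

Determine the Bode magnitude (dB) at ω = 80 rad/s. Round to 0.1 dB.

At ω = 80 rad/s:
zero (1 + j80·0.125) = 1 + j10 → |·| ≈ 10.05, ∠ ≈ 84.29°
pole (1 + j80·0.0125) = 1 + j1 → |·| ≈ 1.4142, ∠ ≈ 45.00°
|L| = 5 · 10.05 / (1.4142) ≈ 35.532
Gain = 20 log₁₀(35.532) ≈ 31.01 dB

31.0 dB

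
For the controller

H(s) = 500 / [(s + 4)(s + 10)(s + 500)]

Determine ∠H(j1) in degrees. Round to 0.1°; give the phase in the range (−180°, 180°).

At s = jω = j1:
pole (s+4): 4 + j1 → |·| = √(4²+1²) = √17 ≈ 4.1231, ∠ = arctan(1/4) ≈ 14.04°
pole (s+10): 10 + j1 → |·| = √(10²+1²) = √101 ≈ 10.05, ∠ = arctan(1/10) ≈ 5.71°
pole (s+500): 500 + j1 → |·| = √(500²+1²) = √250001 ≈ 500, ∠ = arctan(1/500) ≈ 0.11°
∠H = 0.00° − 19.86° = -19.86°

-19.9°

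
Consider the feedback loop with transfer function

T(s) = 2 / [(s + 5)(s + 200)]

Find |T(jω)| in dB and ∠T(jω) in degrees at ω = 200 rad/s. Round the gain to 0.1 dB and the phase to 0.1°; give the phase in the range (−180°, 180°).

At s = jω = j200:
pole (s+5): 5 + j200 → |·| = √(5²+200²) = √40025 ≈ 200.06, ∠ = arctan(200/5) ≈ 88.57°
pole (s+200): 200 + j200 → |·| = √(200²+200²) = √80000 ≈ 282.84, ∠ = arctan(200/200) ≈ 45.00°
|T| = 2 / 56585 ≈ 3.5345e-05
Gain = 20 log₁₀(3.5345e-05) ≈ -89.03 dB
∠T = 0.00° − 133.57° = -133.57°

-89.0 dB, -133.6°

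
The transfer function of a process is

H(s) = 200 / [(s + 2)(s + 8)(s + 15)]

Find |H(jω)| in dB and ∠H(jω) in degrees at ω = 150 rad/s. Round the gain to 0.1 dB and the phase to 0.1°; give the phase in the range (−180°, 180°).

-84.6 dB, 99.5°

At s = jω = j150:
pole (s+2): 2 + j150 → |·| = √(2²+150²) = √22504 ≈ 150.01, ∠ = arctan(150/2) ≈ 89.24°
pole (s+8): 8 + j150 → |·| = √(8²+150²) = √22564 ≈ 150.21, ∠ = arctan(150/8) ≈ 86.95°
pole (s+15): 15 + j150 → |·| = √(15²+150²) = √22725 ≈ 150.75, ∠ = arctan(150/15) ≈ 84.29°
|H| = 200 / 3.3969e+06 ≈ 5.8877e-05
Gain = 20 log₁₀(5.8877e-05) ≈ -84.60 dB
∠H = 0.00° − 260.48° = -260.48° ≡ 99.52° (principal value)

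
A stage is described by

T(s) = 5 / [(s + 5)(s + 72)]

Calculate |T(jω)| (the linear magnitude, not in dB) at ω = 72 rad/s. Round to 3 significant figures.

0.000680

At s = jω = j72:
pole (s+5): 5 + j72 → |·| = √(5²+72²) = √5209 ≈ 72.173, ∠ = arctan(72/5) ≈ 86.03°
pole (s+72): 72 + j72 → |·| = √(72²+72²) = √10368 ≈ 101.82, ∠ = arctan(72/72) ≈ 45.00°
|T| = 5 / 7348.7 ≈ 0.00068039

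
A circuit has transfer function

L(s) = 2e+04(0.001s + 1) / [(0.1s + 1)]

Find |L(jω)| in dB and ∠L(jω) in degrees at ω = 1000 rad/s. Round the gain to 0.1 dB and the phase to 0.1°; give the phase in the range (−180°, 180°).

49.0 dB, -44.4°

At ω = 1000 rad/s:
zero (1 + j1000·0.001) = 1 + j1 → |·| ≈ 1.4142, ∠ ≈ 45.00°
pole (1 + j1000·0.1) = 1 + j100 → |·| ≈ 100, ∠ ≈ 89.43°
|L| = 2e+04 · 1.4142 / (100) ≈ 282.84
Gain = 20 log₁₀(282.84) ≈ 49.03 dB
∠L = (45.00°) − (89.43°) = -44.43°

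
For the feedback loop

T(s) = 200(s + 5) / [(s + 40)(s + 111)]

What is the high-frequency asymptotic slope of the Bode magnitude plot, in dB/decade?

Each pole contributes −20 dB/decade at high frequency; each zero contributes +20 dB/decade.
Net: 1 zero(s) − 2 pole(s) → -20 dB/decade.

-20 dB/decade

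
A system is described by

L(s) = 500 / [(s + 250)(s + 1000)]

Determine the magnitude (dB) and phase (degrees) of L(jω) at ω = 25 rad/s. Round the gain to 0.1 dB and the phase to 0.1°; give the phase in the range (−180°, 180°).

-54.0 dB, -7.1°

At s = jω = j25:
pole (s+250): 250 + j25 → |·| = √(250²+25²) = √63125 ≈ 251.25, ∠ = arctan(25/250) ≈ 5.71°
pole (s+1000): 1000 + j25 → |·| = √(1000²+25²) = √1000625 ≈ 1000.3, ∠ = arctan(25/1000) ≈ 1.43°
|L| = 500 / 2.5133e+05 ≈ 0.0019894
Gain = 20 log₁₀(0.0019894) ≈ -54.03 dB
∠L = 0.00° − 7.14° = -7.14°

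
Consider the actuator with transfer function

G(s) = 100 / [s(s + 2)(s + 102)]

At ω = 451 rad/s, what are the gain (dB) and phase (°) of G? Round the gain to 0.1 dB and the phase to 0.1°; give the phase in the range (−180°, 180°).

At s = jω = j451:
pole (s+2): 2 + j451 → |·| = √(2²+451²) = √203405 ≈ 451, ∠ = arctan(451/2) ≈ 89.75°
pole (s+102): 102 + j451 → |·| = √(102²+451²) = √213805 ≈ 462.39, ∠ = arctan(451/102) ≈ 77.26°
pole at origin: |s| = 451, ∠ = 90.00° (in denominator)
|G| = 100 / 9.4051e+07 ≈ 1.0633e-06
Gain = 20 log₁₀(1.0633e-06) ≈ -119.47 dB
∠G = 0.00° − 257.01° = -257.01° ≡ 102.99° (principal value)

-119.5 dB, 103.0°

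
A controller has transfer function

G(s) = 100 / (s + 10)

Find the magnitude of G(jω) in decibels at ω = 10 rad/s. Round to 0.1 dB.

Substitute s = j10:
Numerator: 100 = 100 + j0
Denominator: (j10) + 10 = 10 + j10
|N| = √(100² + 0²) ≈ 100, ∠N ≈ 0.00°
|D| = √(10² + 10²) ≈ 14.142, ∠D ≈ 45.00°
|G| = 100 / 14.142 ≈ 7.0711
Gain = 20 log₁₀(7.0711) ≈ 16.99 dB

17.0 dB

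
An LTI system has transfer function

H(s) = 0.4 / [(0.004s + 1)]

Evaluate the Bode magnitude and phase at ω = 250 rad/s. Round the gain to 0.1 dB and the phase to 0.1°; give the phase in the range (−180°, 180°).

-11.0 dB, -45.0°

At ω = 250 rad/s:
pole (1 + j250·0.004) = 1 + j1 → |·| ≈ 1.4142, ∠ ≈ 45.00°
|H| = 0.4 · 1 / (1.4142) ≈ 0.28285
Gain = 20 log₁₀(0.28285) ≈ -10.97 dB
∠H = (0°) − (45.00°) = -45.00°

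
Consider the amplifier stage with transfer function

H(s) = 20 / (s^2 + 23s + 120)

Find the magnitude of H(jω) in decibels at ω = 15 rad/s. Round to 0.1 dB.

Substitute s = j15:
Numerator: 20 = 20 + j0
Denominator: (j15)^2 + 23(j15) + 120 = -105 + j345
|N| = √(20² + 0²) ≈ 20, ∠N ≈ 0.00°
|D| = √(105² + 345²) ≈ 360.62, ∠D ≈ 106.93°
|H| = 20 / 360.62 ≈ 0.05546
Gain = 20 log₁₀(0.05546) ≈ -25.12 dB

-25.1 dB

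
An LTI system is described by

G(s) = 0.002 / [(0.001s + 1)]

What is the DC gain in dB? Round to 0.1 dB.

-54.0 dB

G(0) = 0.002 · 1 / 1 = 0.002
20 log₁₀(0.002) ≈ -53.98 dB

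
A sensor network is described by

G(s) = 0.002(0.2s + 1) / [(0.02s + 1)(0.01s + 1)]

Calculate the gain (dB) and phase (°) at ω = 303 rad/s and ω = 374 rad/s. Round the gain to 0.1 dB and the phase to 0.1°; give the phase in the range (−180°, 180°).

ω = 303: -44.2 dB, -63.3°; ω = 374: -45.8 dB, -68.2°

At ω = 303 rad/s:
zero (1 + j303·0.2) = 1 + j60.6 → |·| ≈ 60.608, ∠ ≈ 89.05°
pole (1 + j303·0.02) = 1 + j6.06 → |·| ≈ 6.142, ∠ ≈ 80.63°
pole (1 + j303·0.01) = 1 + j3.03 → |·| ≈ 3.1908, ∠ ≈ 71.74°
|G| = 0.002 · 60.608 / (6.142 · 3.1908) ≈ 0.0061852
Gain = 20 log₁₀(0.0061852) ≈ -44.17 dB
∠G = (89.05°) − (80.63° + 71.74°) = -63.32°

At ω = 374 rad/s:
zero (1 + j374·0.2) = 1 + j74.8 → |·| ≈ 74.807, ∠ ≈ 89.23°
pole (1 + j374·0.02) = 1 + j7.48 → |·| ≈ 7.5465, ∠ ≈ 82.39°
pole (1 + j374·0.01) = 1 + j3.74 → |·| ≈ 3.8714, ∠ ≈ 75.03°
|G| = 0.002 · 74.807 / (7.5465 · 3.8714) ≈ 0.005121
Gain = 20 log₁₀(0.005121) ≈ -45.81 dB
∠G = (89.23°) − (82.39° + 75.03°) = -68.19°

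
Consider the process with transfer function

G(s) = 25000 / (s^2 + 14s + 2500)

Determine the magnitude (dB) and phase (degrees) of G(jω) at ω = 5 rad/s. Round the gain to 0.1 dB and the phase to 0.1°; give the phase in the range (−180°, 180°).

20.1 dB, -1.6°

At s = jω = j5:
quadratic: (j5)² + 14·j5 + 2500 = 2475 + j70 → |·| ≈ 2476, ∠ ≈ 1.62°
|G| = 25000 / 2476 ≈ 10.097
Gain = 20 log₁₀(10.097) ≈ 20.08 dB
∠G = 0.00° − 1.62° = -1.62°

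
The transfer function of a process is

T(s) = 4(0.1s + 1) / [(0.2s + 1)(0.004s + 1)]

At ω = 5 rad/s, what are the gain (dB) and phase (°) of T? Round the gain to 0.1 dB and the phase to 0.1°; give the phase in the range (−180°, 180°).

10.0 dB, -19.6°

At ω = 5 rad/s:
zero (1 + j5·0.1) = 1 + j0.5 → |·| ≈ 1.118, ∠ ≈ 26.57°
pole (1 + j5·0.2) = 1 + j1 → |·| ≈ 1.4142, ∠ ≈ 45.00°
pole (1 + j5·0.004) = 1 + j0.02 → |·| ≈ 1.0002, ∠ ≈ 1.15°
|T| = 4 · 1.118 / (1.4142 · 1.0002) ≈ 3.1616
Gain = 20 log₁₀(3.1616) ≈ 10.00 dB
∠T = (26.57°) − (45.00° + 1.15°) = -19.58°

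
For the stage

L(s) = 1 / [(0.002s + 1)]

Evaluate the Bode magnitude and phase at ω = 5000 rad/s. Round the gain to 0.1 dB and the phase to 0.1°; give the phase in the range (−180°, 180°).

-20.0 dB, -84.3°

At ω = 5000 rad/s:
pole (1 + j5000·0.002) = 1 + j10 → |·| ≈ 10.05, ∠ ≈ 84.29°
|L| = 1 · 1 / (10.05) ≈ 0.099502
Gain = 20 log₁₀(0.099502) ≈ -20.04 dB
∠L = (0°) − (84.29°) = -84.29°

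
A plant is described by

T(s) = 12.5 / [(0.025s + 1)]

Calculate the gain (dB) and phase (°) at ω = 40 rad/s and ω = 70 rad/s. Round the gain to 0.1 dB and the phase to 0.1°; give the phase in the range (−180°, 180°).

ω = 40: 18.9 dB, -45.0°; ω = 70: 15.9 dB, -60.3°

At ω = 40 rad/s:
pole (1 + j40·0.025) = 1 + j1 → |·| ≈ 1.4142, ∠ ≈ 45.00°
|T| = 12.5 · 1 / (1.4142) ≈ 8.8389
Gain = 20 log₁₀(8.8389) ≈ 18.93 dB
∠T = (0°) − (45.00°) = -45.00°

At ω = 70 rad/s:
pole (1 + j70·0.025) = 1 + j1.75 → |·| ≈ 2.0156, ∠ ≈ 60.26°
|T| = 12.5 · 1 / (2.0156) ≈ 6.2016
Gain = 20 log₁₀(6.2016) ≈ 15.85 dB
∠T = (0°) − (60.26°) = -60.26°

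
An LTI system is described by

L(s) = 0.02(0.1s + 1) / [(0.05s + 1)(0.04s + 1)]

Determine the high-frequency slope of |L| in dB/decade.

-20 dB/decade

Each pole contributes −20 dB/decade at high frequency; each zero contributes +20 dB/decade.
Net: 1 zero(s) − 2 pole(s) → -20 dB/decade.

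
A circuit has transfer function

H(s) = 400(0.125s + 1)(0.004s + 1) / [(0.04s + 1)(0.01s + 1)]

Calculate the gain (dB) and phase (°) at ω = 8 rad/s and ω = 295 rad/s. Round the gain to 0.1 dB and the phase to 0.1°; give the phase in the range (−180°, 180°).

At ω = 8 rad/s:
zero (1 + j8·0.125) = 1 + j1 → |·| ≈ 1.4142, ∠ ≈ 45.00°
zero (1 + j8·0.004) = 1 + j0.032 → |·| ≈ 1.0005, ∠ ≈ 1.83°
pole (1 + j8·0.04) = 1 + j0.32 → |·| ≈ 1.05, ∠ ≈ 17.74°
pole (1 + j8·0.01) = 1 + j0.08 → |·| ≈ 1.0032, ∠ ≈ 4.57°
|H| = 400 · 1.4142 · 1.0005 / (1.05 · 1.0032) ≈ 537.29
Gain = 20 log₁₀(537.29) ≈ 54.60 dB
∠H = (45.00° + 1.83°) − (17.74° + 4.57°) = 24.52°

At ω = 295 rad/s:
zero (1 + j295·0.125) = 1 + j36.875 → |·| ≈ 36.889, ∠ ≈ 88.45°
zero (1 + j295·0.004) = 1 + j1.18 → |·| ≈ 1.5467, ∠ ≈ 49.72°
pole (1 + j295·0.04) = 1 + j11.8 → |·| ≈ 11.842, ∠ ≈ 85.16°
pole (1 + j295·0.01) = 1 + j2.95 → |·| ≈ 3.1149, ∠ ≈ 71.27°
|H| = 400 · 36.889 · 1.5467 / (11.842 · 3.1149) ≈ 618.72
Gain = 20 log₁₀(618.72) ≈ 55.83 dB
∠H = (88.45° + 49.72°) − (85.16° + 71.27°) = -18.26°

ω = 8: 54.6 dB, 24.5°; ω = 295: 55.8 dB, -18.3°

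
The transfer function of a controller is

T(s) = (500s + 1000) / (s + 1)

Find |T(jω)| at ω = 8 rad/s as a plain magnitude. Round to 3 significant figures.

511

Substitute s = j8:
Numerator: 500(j8) + 1000 = 1000 + j4000
Denominator: (j8) + 1 = 1 + j8
|N| = √(1000² + 4000²) ≈ 4123.1, ∠N ≈ 75.96°
|D| = √(1² + 8²) ≈ 8.0623, ∠D ≈ 82.87°
|T| = 4123.1 / 8.0623 ≈ 511.4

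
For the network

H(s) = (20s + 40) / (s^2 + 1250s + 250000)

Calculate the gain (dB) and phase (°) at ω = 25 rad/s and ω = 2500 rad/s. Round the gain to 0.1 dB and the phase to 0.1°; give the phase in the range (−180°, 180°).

ω = 25: -54.0 dB, 78.3°; ω = 2500: -42.6 dB, -62.5°

Substitute s = j25:
Numerator: 20(j25) + 40 = 40 + j500
Denominator: (j25)^2 + 1250(j25) + 250000 = 249375 + j31250
|N| = √(40² + 500²) ≈ 501.6, ∠N ≈ 85.43°
|D| = √(249375² + 31250²) ≈ 2.5133e+05, ∠D ≈ 7.14°
|H| = 501.6 / 2.5133e+05 ≈ 0.0019958
Gain = 20 log₁₀(0.0019958) ≈ -54.00 dB
∠H = 85.43° − 7.14° = 78.29°

Substitute s = j2500:
Numerator: 20(j2500) + 40 = 40 + j50000
Denominator: (j2500)^2 + 1250(j2500) + 250000 = -6000000 + j3125000
|N| = √(40² + 50000²) ≈ 50000, ∠N ≈ 89.95°
|D| = √(6000000² + 3125000²) ≈ 6.765e+06, ∠D ≈ 152.49°
|H| = 50000 / 6.765e+06 ≈ 0.007391
Gain = 20 log₁₀(0.007391) ≈ -42.63 dB
∠H = 89.95° − 152.49° = -62.54°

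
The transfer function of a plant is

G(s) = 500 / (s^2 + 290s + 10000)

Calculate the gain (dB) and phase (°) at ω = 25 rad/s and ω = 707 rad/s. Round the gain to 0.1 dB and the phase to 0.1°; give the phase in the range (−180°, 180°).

ω = 25: -27.5 dB, -37.7°; ω = 707: -60.5 dB, -157.3°

Substitute s = j25:
Numerator: 500 = 500 + j0
Denominator: (j25)^2 + 290(j25) + 10000 = 9375 + j7250
|N| = √(500² + 0²) ≈ 500, ∠N ≈ 0.00°
|D| = √(9375² + 7250²) ≈ 11851, ∠D ≈ 37.72°
|G| = 500 / 11851 ≈ 0.042191
Gain = 20 log₁₀(0.042191) ≈ -27.50 dB
∠G = 0.00° − 37.72° = -37.72°

Substitute s = j707:
Numerator: 500 = 500 + j0
Denominator: (j707)^2 + 290(j707) + 10000 = -489849 + j205030
|N| = √(500² + 0²) ≈ 500, ∠N ≈ 0.00°
|D| = √(489849² + 205030²) ≈ 5.3103e+05, ∠D ≈ 157.29°
|G| = 500 / 5.3103e+05 ≈ 0.00094157
Gain = 20 log₁₀(0.00094157) ≈ -60.52 dB
∠G = 0.00° − 157.29° = -157.29°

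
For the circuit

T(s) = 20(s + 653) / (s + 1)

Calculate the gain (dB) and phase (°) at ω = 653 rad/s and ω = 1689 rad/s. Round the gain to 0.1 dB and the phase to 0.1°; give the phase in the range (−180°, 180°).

ω = 653: 29.0 dB, -44.9°; ω = 1689: 26.6 dB, -21.1°

At s = jω = j653:
zero (s+653): 653 + j653 → |·| = √(653²+653²) = √852818 ≈ 923.48, ∠ = arctan(653/653) ≈ 45.00°
pole (s+1): 1 + j653 → |·| = √(1²+653²) = √426410 ≈ 653, ∠ = arctan(653/1) ≈ 89.91°
|T| = 20 · 923.48 / 653 ≈ 28.284
Gain = 20 log₁₀(28.284) ≈ 29.03 dB
∠T = 45.00° − 89.91° = -44.91°

At s = jω = j1689:
zero (s+653): 653 + j1689 → |·| = √(653²+1689²) = √3279130 ≈ 1810.8, ∠ = arctan(1689/653) ≈ 68.86°
pole (s+1): 1 + j1689 → |·| = √(1²+1689²) = √2852722 ≈ 1689, ∠ = arctan(1689/1) ≈ 89.97°
|T| = 20 · 1810.8 / 1689 ≈ 21.442
Gain = 20 log₁₀(21.442) ≈ 26.63 dB
∠T = 68.86° − 89.97° = -21.11°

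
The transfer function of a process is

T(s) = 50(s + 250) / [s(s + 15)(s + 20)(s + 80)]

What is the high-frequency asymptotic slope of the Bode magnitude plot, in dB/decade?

-60 dB/decade

Each pole contributes −20 dB/decade at high frequency; each zero contributes +20 dB/decade.
Net: 1 zero(s) − 4 pole(s) → -60 dB/decade.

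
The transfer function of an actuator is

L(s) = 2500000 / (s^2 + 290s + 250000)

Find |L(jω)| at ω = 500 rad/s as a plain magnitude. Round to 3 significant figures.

At s = jω = j500:
quadratic: (j500)² + 290·j500 + 250000 = 0 + j145000 → |·| ≈ 1.45e+05, ∠ ≈ 90.00°
|L| = 2500000 / 1.45e+05 ≈ 17.241

17.2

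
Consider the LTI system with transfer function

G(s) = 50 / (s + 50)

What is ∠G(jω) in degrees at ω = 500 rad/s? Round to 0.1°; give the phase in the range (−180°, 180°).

At s = jω = j500:
pole (s+50): 50 + j500 → |·| = √(50²+500²) = √252500 ≈ 502.49, ∠ = arctan(500/50) ≈ 84.29°
∠G = 0.00° − 84.29° = -84.29°

-84.3°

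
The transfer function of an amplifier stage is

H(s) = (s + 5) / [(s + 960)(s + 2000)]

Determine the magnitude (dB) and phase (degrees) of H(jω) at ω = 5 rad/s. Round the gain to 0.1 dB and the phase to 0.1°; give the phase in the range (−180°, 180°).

-108.7 dB, 44.6°

At s = jω = j5:
zero (s+5): 5 + j5 → |·| = √(5²+5²) = √50 ≈ 7.0711, ∠ = arctan(5/5) ≈ 45.00°
pole (s+960): 960 + j5 → |·| = √(960²+5²) = √921625 ≈ 960.01, ∠ = arctan(5/960) ≈ 0.30°
pole (s+2000): 2000 + j5 → |·| = √(2000²+5²) = √4000025 ≈ 2000, ∠ = arctan(5/2000) ≈ 0.14°
|H| = 1 · 7.0711 / 1.92e+06 ≈ 3.6829e-06
Gain = 20 log₁₀(3.6829e-06) ≈ -108.68 dB
∠H = 45.00° − 0.44° = 44.56°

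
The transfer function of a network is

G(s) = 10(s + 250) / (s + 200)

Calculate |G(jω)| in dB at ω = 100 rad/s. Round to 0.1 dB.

21.6 dB

At s = jω = j100:
zero (s+250): 250 + j100 → |·| = √(250²+100²) = √72500 ≈ 269.26, ∠ = arctan(100/250) ≈ 21.80°
pole (s+200): 200 + j100 → |·| = √(200²+100²) = √50000 ≈ 223.61, ∠ = arctan(100/200) ≈ 26.57°
|G| = 10 · 269.26 / 223.61 ≈ 12.042
Gain = 20 log₁₀(12.042) ≈ 21.61 dB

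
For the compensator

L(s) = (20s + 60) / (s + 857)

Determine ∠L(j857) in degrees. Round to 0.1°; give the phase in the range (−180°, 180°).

Substitute s = j857:
Numerator: 20(j857) + 60 = 60 + j17140
Denominator: (j857) + 857 = 857 + j857
|N| = √(60² + 17140²) ≈ 17140, ∠N ≈ 89.80°
|D| = √(857² + 857²) ≈ 1212, ∠D ≈ 45.00°
∠L = 89.80° − 45.00° = 44.80°

44.8°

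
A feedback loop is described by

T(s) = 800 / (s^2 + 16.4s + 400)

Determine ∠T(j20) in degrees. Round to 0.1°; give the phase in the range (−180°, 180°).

-90.0°

At s = jω = j20:
quadratic: (j20)² + 16.4·j20 + 400 = 0 + j328 → |·| ≈ 328, ∠ ≈ 90.00°
∠T = 0.00° − 90.00° = -90.00°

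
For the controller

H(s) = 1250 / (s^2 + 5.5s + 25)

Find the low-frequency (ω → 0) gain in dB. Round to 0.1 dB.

34.0 dB

H(0) = 1250 / 25 = 50
20 log₁₀(50) ≈ 33.98 dB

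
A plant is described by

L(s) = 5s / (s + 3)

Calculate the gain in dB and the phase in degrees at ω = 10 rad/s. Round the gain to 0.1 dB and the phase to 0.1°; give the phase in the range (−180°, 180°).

13.6 dB, 16.7°

At s = jω = j10:
zero at origin: s = j10 → |·| = 10, ∠ = 90.00°
pole (s+3): 3 + j10 → |·| = √(3²+10²) = √109 ≈ 10.44, ∠ = arctan(10/3) ≈ 73.30°
|L| = 5 · 10 / 10.44 ≈ 4.7893
Gain = 20 log₁₀(4.7893) ≈ 13.61 dB
∠L = 90.00° − 73.30° = 16.70°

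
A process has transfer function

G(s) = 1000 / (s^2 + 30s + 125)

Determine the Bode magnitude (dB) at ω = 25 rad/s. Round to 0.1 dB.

0.9 dB

Substitute s = j25:
Numerator: 1000 = 1000 + j0
Denominator: (j25)^2 + 30(j25) + 125 = -500 + j750
|N| = √(1000² + 0²) ≈ 1000, ∠N ≈ 0.00°
|D| = √(500² + 750²) ≈ 901.39, ∠D ≈ 123.69°
|G| = 1000 / 901.39 ≈ 1.1094
Gain = 20 log₁₀(1.1094) ≈ 0.90 dB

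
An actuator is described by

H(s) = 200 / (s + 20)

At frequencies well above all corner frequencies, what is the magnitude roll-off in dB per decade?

-20 dB/decade

Each pole contributes −20 dB/decade at high frequency; each zero contributes +20 dB/decade.
Net: 0 zero(s) − 1 pole(s) → -20 dB/decade.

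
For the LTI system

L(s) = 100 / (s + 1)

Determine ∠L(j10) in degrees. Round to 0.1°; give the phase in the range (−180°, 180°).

-84.3°

At s = jω = j10:
pole (s+1): 1 + j10 → |·| = √(1²+10²) = √101 ≈ 10.05, ∠ = arctan(10/1) ≈ 84.29°
∠L = 0.00° − 84.29° = -84.29°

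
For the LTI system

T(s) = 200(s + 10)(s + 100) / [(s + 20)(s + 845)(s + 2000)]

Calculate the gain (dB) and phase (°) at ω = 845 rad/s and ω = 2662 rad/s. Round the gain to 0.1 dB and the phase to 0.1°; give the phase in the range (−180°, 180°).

At s = jω = j845:
zero (s+10): 10 + j845 → |·| = √(10²+845²) = √714125 ≈ 845.06, ∠ = arctan(845/10) ≈ 89.32°
zero (s+100): 100 + j845 → |·| = √(100²+845²) = √724025 ≈ 850.9, ∠ = arctan(845/100) ≈ 83.25°
pole (s+20): 20 + j845 → |·| = √(20²+845²) = √714425 ≈ 845.24, ∠ = arctan(845/20) ≈ 88.64°
pole (s+845): 845 + j845 → |·| = √(845²+845²) = √1428050 ≈ 1195, ∠ = arctan(845/845) ≈ 45.00°
pole (s+2000): 2000 + j845 → |·| = √(2000²+845²) = √4714025 ≈ 2171.2, ∠ = arctan(845/2000) ≈ 22.90°
|T| = 200 · 7.1906e+05 / 2.193e+09 ≈ 0.065578
Gain = 20 log₁₀(0.065578) ≈ -23.66 dB
∠T = 172.57° − 156.54° = 16.03°

At s = jω = j2662:
zero (s+10): 10 + j2662 → |·| = √(10²+2662²) = √7086344 ≈ 2662, ∠ = arctan(2662/10) ≈ 89.78°
zero (s+100): 100 + j2662 → |·| = √(100²+2662²) = √7096244 ≈ 2663.9, ∠ = arctan(2662/100) ≈ 87.85°
pole (s+20): 20 + j2662 → |·| = √(20²+2662²) = √7086644 ≈ 2662.1, ∠ = arctan(2662/20) ≈ 89.57°
pole (s+845): 845 + j2662 → |·| = √(845²+2662²) = √7800269 ≈ 2792.9, ∠ = arctan(2662/845) ≈ 72.39°
pole (s+2000): 2000 + j2662 → |·| = √(2000²+2662²) = √11086244 ≈ 3329.6, ∠ = arctan(2662/2000) ≈ 53.08°
|T| = 200 · 7.0913e+06 / 2.4756e+10 ≈ 0.05729
Gain = 20 log₁₀(0.05729) ≈ -24.84 dB
∠T = 177.63° − 215.04° = -37.41°

ω = 845: -23.7 dB, 16.0°; ω = 2662: -24.8 dB, -37.4°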